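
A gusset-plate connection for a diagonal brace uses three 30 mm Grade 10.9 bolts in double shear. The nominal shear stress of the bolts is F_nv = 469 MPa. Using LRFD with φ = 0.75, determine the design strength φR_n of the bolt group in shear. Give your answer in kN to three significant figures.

A_b = π × 30² / 4 = 706.9 mm².
R_n = F_nv · A_b · n · n_s = 469 × 706.9 × 3 × 2 / 1000 = 1989 kN.
Design strength φR_n = 0.75 × 1989 = 1490 kN.

1490 kN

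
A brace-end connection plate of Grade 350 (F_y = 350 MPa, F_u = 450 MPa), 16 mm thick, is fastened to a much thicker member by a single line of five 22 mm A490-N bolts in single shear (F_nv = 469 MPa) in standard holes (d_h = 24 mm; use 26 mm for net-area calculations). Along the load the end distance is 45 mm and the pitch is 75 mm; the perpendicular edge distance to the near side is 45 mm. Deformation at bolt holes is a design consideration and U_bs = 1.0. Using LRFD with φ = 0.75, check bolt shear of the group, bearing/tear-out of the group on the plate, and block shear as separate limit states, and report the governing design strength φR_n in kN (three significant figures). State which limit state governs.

669 kN (bolt shear governs)

Bolt shear: A_b = π·22²/4 = 380.1 mm²; R_n = 469 × 380.1 × 5 × 1 / 1000 = 891.4 kN → 0.75 × 891.4 = 669 kN.
Bearing: edge l_c = 33, r_n = 285.1 kN; interior l_c = 51, r_n = 380.2 kN; R_n = 285.1 + 4·380.2 = 1806 kN → 1350 kN.
Block shear: A_gv = 5520, A_nv = 3648, A_nt = 512 mm²; R_n = min(0.6F_uA_nv, 0.6F_yA_gv) + U_bs·F_u·A_nt = 1215 kN → 912 kN.
Bolt shear governs: 669 kN.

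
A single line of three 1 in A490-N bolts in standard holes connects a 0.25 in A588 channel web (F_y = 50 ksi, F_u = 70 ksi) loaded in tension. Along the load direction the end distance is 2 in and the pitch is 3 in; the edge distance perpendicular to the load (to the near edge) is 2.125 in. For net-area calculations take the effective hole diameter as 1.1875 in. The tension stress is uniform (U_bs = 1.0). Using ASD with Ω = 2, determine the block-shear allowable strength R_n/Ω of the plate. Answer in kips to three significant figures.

Shear plane L_v = 2 + 2·3 = 8 in; A_gv = 8 × 0.25 = 2 in².
A_nv = (8 − 2.5·1.1875) × 0.25 = 1.258 in².
A_nt = (2.125 − 0.5·1.1875) × 0.25 = 0.3828 in².
0.6 F_u A_nv = 52.83 kips; 0.6 F_y A_gv = 60 kips → shear rupture governs the shear term.
R_n = 52.83 + 1.0 × 70 × 0.3828 = 79.62 kips.
Allowable strength R_n/Ω = 79.62 / 2 = 39.8 kips.

39.8 kips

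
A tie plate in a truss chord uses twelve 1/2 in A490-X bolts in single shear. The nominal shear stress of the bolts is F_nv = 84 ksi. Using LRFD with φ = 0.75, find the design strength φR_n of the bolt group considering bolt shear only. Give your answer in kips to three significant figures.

A_b = π × 0.5² / 4 = 0.1963 in².
R_n = F_nv · A_b · n · n_s = 84 × 0.1963 × 12 × 1 = 197.9 kips.
Design strength φR_n = 0.75 × 197.9 = 148 kips.

148 kips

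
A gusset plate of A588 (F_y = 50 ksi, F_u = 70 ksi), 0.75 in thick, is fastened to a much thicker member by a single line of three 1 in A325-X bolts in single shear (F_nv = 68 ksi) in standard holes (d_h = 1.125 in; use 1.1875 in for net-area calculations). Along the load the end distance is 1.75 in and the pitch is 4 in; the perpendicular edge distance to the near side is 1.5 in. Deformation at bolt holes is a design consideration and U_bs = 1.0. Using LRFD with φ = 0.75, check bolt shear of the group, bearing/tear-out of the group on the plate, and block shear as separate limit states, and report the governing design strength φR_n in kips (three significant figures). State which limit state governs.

Bolt shear: A_b = π·1²/4 = 0.7854 in²; R_n = 68 × 0.7854 × 3 × 1 = 160.2 kips → 0.75 × 160.2 = 120 kips.
Bearing: edge l_c = 1.188, r_n = 74.81 kips; interior l_c = 2.875, r_n = 126 kips; R_n = 74.81 + 2·126 = 326.8 kips → 245 kips.
Block shear: A_gv = 7.312, A_nv = 5.086, A_nt = 0.6797 in²; R_n = min(0.6F_uA_nv, 0.6F_yA_gv) + U_bs·F_u·A_nt = 261.2 kips → 196 kips.
Bolt shear governs: 120 kips.

120 kips (bolt shear governs)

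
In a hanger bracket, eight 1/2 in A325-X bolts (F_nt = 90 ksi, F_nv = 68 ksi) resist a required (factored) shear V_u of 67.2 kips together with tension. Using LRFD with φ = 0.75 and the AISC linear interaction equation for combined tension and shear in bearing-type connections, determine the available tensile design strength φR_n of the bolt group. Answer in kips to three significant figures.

48.9 kips

A_b = π·0.5²/4 = 0.1963 in²; f_rv = 67.2 / (8 × 0.1963) = 42.78 ksi.
F'_nt = 1.3 F_nt − (F_nt / φF_nv) f_rv = 1.3·90 − (90/(0.75·68))·42.78 = 41.5 ksi, capped at F_nt → F'_nt = 41.5 ksi.
R_n = F'_nt · A_b · n = 41.5 × 0.1963 × 8 = 65.19 kips.
Design strength φR_n = 0.75 × 65.19 = 48.9 kips.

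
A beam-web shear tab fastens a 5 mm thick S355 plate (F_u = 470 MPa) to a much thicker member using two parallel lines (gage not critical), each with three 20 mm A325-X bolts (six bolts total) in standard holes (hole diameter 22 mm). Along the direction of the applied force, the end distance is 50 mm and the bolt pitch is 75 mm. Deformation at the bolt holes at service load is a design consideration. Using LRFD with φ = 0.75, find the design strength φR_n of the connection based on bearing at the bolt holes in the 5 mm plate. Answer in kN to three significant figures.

Per bolt r_n = 1.2 l_c t F_u ≤ 2.4 d t F_u; upper limit = 2.4 × 20 × 5 × 470 / 1000 = 112.8 kN.
Edge bolt: l_c = 50 − 22/2 = 39 mm → 1.2 × 39 × 5 × 470 / 1000 = 110 → r_n = 110 kN.
Interior bolts: l_c = 75 − 22 = 53 mm → 1.2 × 53 × 5 × 470 / 1000 = 149.5 → r_n = 112.8 kN.
R_n = 2 × 110 + 4 × 112.8 = 671.2 kN.
Design strength φR_n = 0.75 × 671.2 = 503 kN.

503 kN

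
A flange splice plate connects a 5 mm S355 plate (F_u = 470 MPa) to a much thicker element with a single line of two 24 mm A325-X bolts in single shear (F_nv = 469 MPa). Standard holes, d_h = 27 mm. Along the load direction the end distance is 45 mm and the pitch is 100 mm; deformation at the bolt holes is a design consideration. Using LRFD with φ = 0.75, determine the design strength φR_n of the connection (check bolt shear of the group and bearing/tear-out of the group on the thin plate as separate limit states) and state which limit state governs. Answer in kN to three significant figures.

Bolt shear: A_b = π·24²/4 = 452.4 mm²; R_n = 469 × 452.4 × 2 × 1 / 1000 = 424.3 kN → 0.75 × 424.3 = 318 kN.
Bearing (1.2 l_c t F_u ≤ 2.4 d t F_u): upper limit = 2.4·24·5·470 / 1000 = 135.4 kN.
  Edge l_c = 45 − 27/2 = 31.5 → r_n = 88.83 kN; interior l_c = 100 − 27 = 73 → r_n = 135.4 kN.
  R_n,bearing = 1·88.83 + 1·135.4 = 224.2 kN → 0.75 × 224.2 = 168 kN.
Bearing governs: 168 kN.

168 kN (bearing governs)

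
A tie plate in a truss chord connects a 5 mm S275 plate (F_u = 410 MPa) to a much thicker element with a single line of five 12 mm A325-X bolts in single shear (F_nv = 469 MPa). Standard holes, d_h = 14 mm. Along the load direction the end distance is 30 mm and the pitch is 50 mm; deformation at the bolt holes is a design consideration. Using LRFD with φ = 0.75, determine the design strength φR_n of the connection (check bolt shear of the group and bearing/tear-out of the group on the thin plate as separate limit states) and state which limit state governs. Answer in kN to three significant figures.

199 kN (bolt shear governs)

Bolt shear: A_b = π·12²/4 = 113.1 mm²; R_n = 469 × 113.1 × 5 × 1 / 1000 = 265.2 kN → 0.75 × 265.2 = 199 kN.
Bearing (1.2 l_c t F_u ≤ 2.4 d t F_u): upper limit = 2.4·12·5·410 / 1000 = 59.04 kN.
  Edge l_c = 30 − 14/2 = 23 → r_n = 56.58 kN; interior l_c = 50 − 14 = 36 → r_n = 59.04 kN.
  R_n,bearing = 1·56.58 + 4·59.04 = 292.7 kN → 0.75 × 292.7 = 220 kN.
Bolt shear governs: 199 kN.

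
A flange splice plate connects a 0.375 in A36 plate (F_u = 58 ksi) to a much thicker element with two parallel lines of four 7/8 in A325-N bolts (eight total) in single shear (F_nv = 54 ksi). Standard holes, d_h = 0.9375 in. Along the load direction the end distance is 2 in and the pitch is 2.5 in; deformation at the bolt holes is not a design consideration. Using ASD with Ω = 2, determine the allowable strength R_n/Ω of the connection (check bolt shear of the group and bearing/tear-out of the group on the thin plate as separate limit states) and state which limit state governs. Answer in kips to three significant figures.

130 kips (bolt shear governs)

Bolt shear: A_b = π·0.875²/4 = 0.6013 in²; R_n = 54 × 0.6013 × 8 × 1 = 259.8 kips → 259.8 / 2 = 130 kips.
Bearing (1.5 l_c t F_u ≤ 3.0 d t F_u): upper limit = 3.0·0.875·0.375·58 = 57.09 kips.
  Edge l_c = 2 − 0.9375/2 = 1.531 → r_n = 49.96 kips; interior l_c = 2.5 − 0.9375 = 1.562 → r_n = 50.98 kips.
  R_n,bearing = 2·49.96 + 6·50.98 = 405.8 kips → 405.8 / 2 = 203 kips.
Bolt shear governs: 130 kips.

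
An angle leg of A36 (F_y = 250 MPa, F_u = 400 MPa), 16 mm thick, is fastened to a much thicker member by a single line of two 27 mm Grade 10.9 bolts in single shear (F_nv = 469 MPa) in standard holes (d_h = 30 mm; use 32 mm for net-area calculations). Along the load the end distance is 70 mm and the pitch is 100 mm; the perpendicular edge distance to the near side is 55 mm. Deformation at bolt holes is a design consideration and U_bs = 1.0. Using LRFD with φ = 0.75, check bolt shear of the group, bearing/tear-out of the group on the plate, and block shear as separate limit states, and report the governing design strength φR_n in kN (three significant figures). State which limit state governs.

Bolt shear: A_b = π·27²/4 = 572.6 mm²; R_n = 469 × 572.6 × 2 × 1 / 1000 = 537.1 kN → 0.75 × 537.1 = 403 kN.
Bearing: edge l_c = 55, r_n = 414.7 kN; interior l_c = 70, r_n = 414.7 kN; R_n = 414.7 + 1·414.7 = 829.4 kN → 622 kN.
Block shear: A_gv = 2720, A_nv = 1952, A_nt = 624 mm²; R_n = min(0.6F_uA_nv, 0.6F_yA_gv) + U_bs·F_u·A_nt = 657.6 kN → 493 kN.
Bolt shear governs: 403 kN.

403 kN (bolt shear governs)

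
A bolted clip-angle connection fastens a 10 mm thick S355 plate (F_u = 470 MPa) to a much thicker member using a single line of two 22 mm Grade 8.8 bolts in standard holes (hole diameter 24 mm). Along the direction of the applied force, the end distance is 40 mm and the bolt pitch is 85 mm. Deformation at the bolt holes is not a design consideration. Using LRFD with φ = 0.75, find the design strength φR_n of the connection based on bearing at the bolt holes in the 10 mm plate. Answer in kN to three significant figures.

Per bolt r_n = 1.5 l_c t F_u ≤ 3.0 d t F_u; upper limit = 3.0 × 22 × 10 × 470 / 1000 = 310.2 kN.
Edge bolt: l_c = 40 − 24/2 = 28 mm → 1.5 × 28 × 10 × 470 / 1000 = 197.4 → r_n = 197.4 kN.
Interior bolts: l_c = 85 − 24 = 61 mm → 1.5 × 61 × 10 × 470 / 1000 = 430.1 → r_n = 310.2 kN.
R_n = 1 × 197.4 + 1 × 310.2 = 507.6 kN.
Design strength φR_n = 0.75 × 507.6 = 381 kN.

381 kN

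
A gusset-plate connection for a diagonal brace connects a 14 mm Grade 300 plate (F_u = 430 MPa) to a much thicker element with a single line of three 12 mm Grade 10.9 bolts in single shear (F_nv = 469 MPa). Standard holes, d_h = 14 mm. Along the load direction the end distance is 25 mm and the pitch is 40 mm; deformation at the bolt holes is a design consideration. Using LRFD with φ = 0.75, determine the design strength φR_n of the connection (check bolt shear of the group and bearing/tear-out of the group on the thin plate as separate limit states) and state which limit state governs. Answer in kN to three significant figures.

119 kN (bolt shear governs)

Bolt shear: A_b = π·12²/4 = 113.1 mm²; R_n = 469 × 113.1 × 3 × 1 / 1000 = 159.1 kN → 0.75 × 159.1 = 119 kN.
Bearing (1.2 l_c t F_u ≤ 2.4 d t F_u): upper limit = 2.4·12·14·430 / 1000 = 173.4 kN.
  Edge l_c = 25 − 14/2 = 18 → r_n = 130 kN; interior l_c = 40 − 14 = 26 → r_n = 173.4 kN.
  R_n,bearing = 1·130 + 2·173.4 = 476.8 kN → 0.75 × 476.8 = 358 kN.
Bolt shear governs: 119 kN.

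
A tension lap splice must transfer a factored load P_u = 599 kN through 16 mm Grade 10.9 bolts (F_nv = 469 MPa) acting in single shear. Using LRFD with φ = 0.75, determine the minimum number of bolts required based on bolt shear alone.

A_b = π·16²/4 = 201.1 mm².
Per-bolt design strength φR_n = 0.75 × 469 × 201.1 × 1 / 1000 = 70.72 kN.
n ≥ 599 / 70.72 = 8.47 → use 9 bolts.

9 bolts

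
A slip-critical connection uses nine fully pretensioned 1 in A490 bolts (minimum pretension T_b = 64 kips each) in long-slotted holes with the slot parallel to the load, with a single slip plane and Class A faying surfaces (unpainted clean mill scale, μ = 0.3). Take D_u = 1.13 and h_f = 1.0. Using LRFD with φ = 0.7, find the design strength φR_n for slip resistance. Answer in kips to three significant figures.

137 kips

R_n = μ · D_u · h_f · T_b · n_s · n_b = 0.3 × 1.13 × 1.0 × 64 × 1 × 9 = 195.3 kips.
Design strength φR_n = 0.7 × 195.3 = 137 kips.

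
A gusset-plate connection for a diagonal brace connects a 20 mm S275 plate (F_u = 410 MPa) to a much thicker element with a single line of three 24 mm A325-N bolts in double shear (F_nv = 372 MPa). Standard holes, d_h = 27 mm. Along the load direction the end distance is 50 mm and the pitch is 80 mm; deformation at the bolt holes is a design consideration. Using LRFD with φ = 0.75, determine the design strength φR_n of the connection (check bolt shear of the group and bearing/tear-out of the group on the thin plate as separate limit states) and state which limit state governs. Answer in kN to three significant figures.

757 kN (bolt shear governs)

Bolt shear: A_b = π·24²/4 = 452.4 mm²; R_n = 372 × 452.4 × 3 × 2 / 1000 = 1010 kN → 0.75 × 1010 = 757 kN.
Bearing (1.2 l_c t F_u ≤ 2.4 d t F_u): upper limit = 2.4·24·20·410 / 1000 = 472.3 kN.
  Edge l_c = 50 − 27/2 = 36.5 → r_n = 359.2 kN; interior l_c = 80 − 27 = 53 → r_n = 472.3 kN.
  R_n,bearing = 1·359.2 + 2·472.3 = 1304 kN → 0.75 × 1304 = 978 kN.
Bolt shear governs: 757 kN.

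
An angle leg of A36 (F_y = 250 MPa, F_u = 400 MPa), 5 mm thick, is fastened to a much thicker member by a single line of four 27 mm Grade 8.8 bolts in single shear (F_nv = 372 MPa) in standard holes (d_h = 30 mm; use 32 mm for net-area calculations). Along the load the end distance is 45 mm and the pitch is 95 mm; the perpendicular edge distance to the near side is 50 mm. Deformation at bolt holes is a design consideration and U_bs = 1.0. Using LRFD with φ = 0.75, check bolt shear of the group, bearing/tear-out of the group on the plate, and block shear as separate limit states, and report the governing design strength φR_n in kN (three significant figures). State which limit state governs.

Bolt shear: A_b = π·27²/4 = 572.6 mm²; R_n = 372 × 572.6 × 4 × 1 / 1000 = 852 kN → 0.75 × 852 = 639 kN.
Bearing: edge l_c = 30, r_n = 72 kN; interior l_c = 65, r_n = 129.6 kN; R_n = 72 + 3·129.6 = 460.8 kN → 346 kN.
Block shear: A_gv = 1650, A_nv = 1090, A_nt = 170 mm²; R_n = min(0.6F_uA_nv, 0.6F_yA_gv) + U_bs·F_u·A_nt = 315.5 kN → 237 kN.
Block shear governs: 237 kN.

237 kN (block shear governs)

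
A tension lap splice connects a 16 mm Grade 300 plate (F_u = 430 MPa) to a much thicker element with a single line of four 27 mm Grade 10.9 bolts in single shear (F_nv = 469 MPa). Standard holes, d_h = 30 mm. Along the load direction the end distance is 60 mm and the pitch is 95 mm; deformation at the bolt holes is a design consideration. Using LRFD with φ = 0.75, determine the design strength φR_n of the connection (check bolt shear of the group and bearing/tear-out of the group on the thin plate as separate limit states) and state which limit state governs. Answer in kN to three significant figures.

806 kN (bolt shear governs)

Bolt shear: A_b = π·27²/4 = 572.6 mm²; R_n = 469 × 572.6 × 4 × 1 / 1000 = 1074 kN → 0.75 × 1074 = 806 kN.
Bearing (1.2 l_c t F_u ≤ 2.4 d t F_u): upper limit = 2.4·27·16·430 / 1000 = 445.8 kN.
  Edge l_c = 60 − 30/2 = 45 → r_n = 371.5 kN; interior l_c = 95 − 30 = 65 → r_n = 445.8 kN.
  R_n,bearing = 1·371.5 + 3·445.8 = 1709 kN → 0.75 × 1709 = 1280 kN.
Bolt shear governs: 806 kN.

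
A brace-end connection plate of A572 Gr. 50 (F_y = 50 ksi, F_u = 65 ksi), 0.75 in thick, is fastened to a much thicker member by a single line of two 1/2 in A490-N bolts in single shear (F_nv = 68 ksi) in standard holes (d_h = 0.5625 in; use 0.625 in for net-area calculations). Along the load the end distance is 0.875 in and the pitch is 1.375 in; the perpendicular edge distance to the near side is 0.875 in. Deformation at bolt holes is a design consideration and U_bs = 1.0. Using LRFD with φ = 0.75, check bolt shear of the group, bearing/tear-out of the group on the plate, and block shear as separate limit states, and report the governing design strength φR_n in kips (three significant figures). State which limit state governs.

20 kips (bolt shear governs)

Bolt shear: A_b = π·0.5²/4 = 0.1963 in²; R_n = 68 × 0.1963 × 2 × 1 = 26.7 kips → 0.75 × 26.7 = 20 kips.
Bearing: edge l_c = 0.5938, r_n = 34.73 kips; interior l_c = 0.8125, r_n = 47.53 kips; R_n = 34.73 + 1·47.53 = 82.27 kips → 61.7 kips.
Block shear: A_gv = 1.688, A_nv = 0.9844, A_nt = 0.4219 in²; R_n = min(0.6F_uA_nv, 0.6F_yA_gv) + U_bs·F_u·A_nt = 65.81 kips → 49.4 kips.
Bolt shear governs: 20 kips.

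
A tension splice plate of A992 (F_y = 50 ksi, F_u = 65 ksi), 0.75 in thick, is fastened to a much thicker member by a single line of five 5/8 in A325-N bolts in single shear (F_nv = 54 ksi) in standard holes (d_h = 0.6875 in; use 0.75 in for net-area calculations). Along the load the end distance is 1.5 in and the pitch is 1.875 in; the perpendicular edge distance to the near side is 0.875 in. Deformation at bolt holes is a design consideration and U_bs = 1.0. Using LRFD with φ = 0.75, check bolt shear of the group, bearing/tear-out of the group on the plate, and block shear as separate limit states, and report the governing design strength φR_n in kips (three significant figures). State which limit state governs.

62.1 kips (bolt shear governs)

Bolt shear: A_b = π·0.625²/4 = 0.3068 in²; R_n = 54 × 0.3068 × 5 × 1 = 82.83 kips → 0.75 × 82.83 = 62.1 kips.
Bearing: edge l_c = 1.156, r_n = 67.64 kips; interior l_c = 1.188, r_n = 69.47 kips; R_n = 67.64 + 4·69.47 = 345.5 kips → 259 kips.
Block shear: A_gv = 6.75, A_nv = 4.219, A_nt = 0.375 in²; R_n = min(0.6F_uA_nv, 0.6F_yA_gv) + U_bs·F_u·A_nt = 188.9 kips → 142 kips.
Bolt shear governs: 62.1 kips.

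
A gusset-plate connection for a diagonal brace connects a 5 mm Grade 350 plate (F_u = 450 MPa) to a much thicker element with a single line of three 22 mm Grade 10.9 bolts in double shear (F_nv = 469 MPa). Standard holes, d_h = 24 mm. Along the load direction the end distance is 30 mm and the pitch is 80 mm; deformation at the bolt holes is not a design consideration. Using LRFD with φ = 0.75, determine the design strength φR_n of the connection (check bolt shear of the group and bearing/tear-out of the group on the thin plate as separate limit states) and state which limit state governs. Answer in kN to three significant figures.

268 kN (bearing governs)

Bolt shear: A_b = π·22²/4 = 380.1 mm²; R_n = 469 × 380.1 × 3 × 2 / 1000 = 1070 kN → 0.75 × 1070 = 802 kN.
Bearing (1.5 l_c t F_u ≤ 3.0 d t F_u): upper limit = 3.0·22·5·450 / 1000 = 148.5 kN.
  Edge l_c = 30 − 24/2 = 18 → r_n = 60.75 kN; interior l_c = 80 − 24 = 56 → r_n = 148.5 kN.
  R_n,bearing = 1·60.75 + 2·148.5 = 357.8 kN → 0.75 × 357.8 = 268 kN.
Bearing governs: 268 kN.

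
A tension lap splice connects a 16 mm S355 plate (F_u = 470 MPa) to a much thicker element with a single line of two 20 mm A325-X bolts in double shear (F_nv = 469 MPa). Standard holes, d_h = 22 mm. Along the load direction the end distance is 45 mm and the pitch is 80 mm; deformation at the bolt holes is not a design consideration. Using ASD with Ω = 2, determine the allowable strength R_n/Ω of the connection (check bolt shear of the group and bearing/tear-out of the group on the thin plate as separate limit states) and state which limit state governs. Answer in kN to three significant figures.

Bolt shear: A_b = π·20²/4 = 314.2 mm²; R_n = 469 × 314.2 × 2 × 2 / 1000 = 589.4 kN → 589.4 / 2 = 295 kN.
Bearing (1.5 l_c t F_u ≤ 3.0 d t F_u): upper limit = 3.0·20·16·470 / 1000 = 451.2 kN.
  Edge l_c = 45 − 22/2 = 34 → r_n = 383.5 kN; interior l_c = 80 − 22 = 58 → r_n = 451.2 kN.
  R_n,bearing = 1·383.5 + 1·451.2 = 834.7 kN → 834.7 / 2 = 417 kN.
Bolt shear governs: 295 kN.

295 kN (bolt shear governs)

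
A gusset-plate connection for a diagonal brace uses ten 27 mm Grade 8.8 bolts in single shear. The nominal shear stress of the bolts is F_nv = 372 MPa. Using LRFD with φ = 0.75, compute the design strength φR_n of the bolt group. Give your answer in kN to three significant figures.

1600 kN

A_b = π × 27² / 4 = 572.6 mm².
R_n = F_nv · A_b · n · n_s = 372 × 572.6 × 10 × 1 / 1000 = 2130 kN.
Design strength φR_n = 0.75 × 2130 = 1600 kN.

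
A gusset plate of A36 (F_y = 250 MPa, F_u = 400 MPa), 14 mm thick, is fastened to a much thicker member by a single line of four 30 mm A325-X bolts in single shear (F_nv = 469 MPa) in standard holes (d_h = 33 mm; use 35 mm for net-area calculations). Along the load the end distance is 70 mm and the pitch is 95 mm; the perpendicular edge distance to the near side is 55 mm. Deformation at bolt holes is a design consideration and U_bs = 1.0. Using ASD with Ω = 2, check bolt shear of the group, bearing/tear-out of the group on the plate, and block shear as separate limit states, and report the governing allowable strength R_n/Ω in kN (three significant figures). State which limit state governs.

478 kN (block shear governs)

Bolt shear: A_b = π·30²/4 = 706.9 mm²; R_n = 469 × 706.9 × 4 × 1 / 1000 = 1326 kN → 1326 / 2 = 663 kN.
Bearing: edge l_c = 53.5, r_n = 359.5 kN; interior l_c = 62, r_n = 403.2 kN; R_n = 359.5 + 3·403.2 = 1569 kN → 785 kN.
Block shear: A_gv = 4970, A_nv = 3255, A_nt = 525 mm²; R_n = min(0.6F_uA_nv, 0.6F_yA_gv) + U_bs·F_u·A_nt = 955.5 kN → 478 kN.
Block shear governs: 478 kN.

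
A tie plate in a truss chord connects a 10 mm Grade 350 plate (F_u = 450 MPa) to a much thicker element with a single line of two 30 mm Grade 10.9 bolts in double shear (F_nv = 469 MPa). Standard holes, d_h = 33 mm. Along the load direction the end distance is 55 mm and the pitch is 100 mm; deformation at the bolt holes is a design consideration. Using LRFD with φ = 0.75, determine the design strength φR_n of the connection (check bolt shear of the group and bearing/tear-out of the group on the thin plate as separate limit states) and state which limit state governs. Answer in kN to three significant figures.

399 kN (bearing governs)

Bolt shear: A_b = π·30²/4 = 706.9 mm²; R_n = 469 × 706.9 × 2 × 2 / 1000 = 1326 kN → 0.75 × 1326 = 995 kN.
Bearing (1.2 l_c t F_u ≤ 2.4 d t F_u): upper limit = 2.4·30·10·450 / 1000 = 324 kN.
  Edge l_c = 55 − 33/2 = 38.5 → r_n = 207.9 kN; interior l_c = 100 − 33 = 67 → r_n = 324 kN.
  R_n,bearing = 1·207.9 + 1·324 = 531.9 kN → 0.75 × 531.9 = 399 kN.
Bearing governs: 399 kN.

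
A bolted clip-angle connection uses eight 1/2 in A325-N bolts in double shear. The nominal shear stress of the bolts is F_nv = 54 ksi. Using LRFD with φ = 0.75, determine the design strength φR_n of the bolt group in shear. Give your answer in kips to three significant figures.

127 kips

A_b = π × 0.5² / 4 = 0.1963 in².
R_n = F_nv · A_b · n · n_s = 54 × 0.1963 × 8 × 2 = 169.6 kips.
Design strength φR_n = 0.75 × 169.6 = 127 kips.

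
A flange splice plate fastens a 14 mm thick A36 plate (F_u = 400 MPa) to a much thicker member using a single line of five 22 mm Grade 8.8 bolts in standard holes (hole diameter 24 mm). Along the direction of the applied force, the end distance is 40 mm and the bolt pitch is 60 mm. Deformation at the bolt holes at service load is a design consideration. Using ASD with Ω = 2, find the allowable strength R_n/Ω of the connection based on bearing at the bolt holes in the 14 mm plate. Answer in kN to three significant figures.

578 kN

Per bolt r_n = 1.2 l_c t F_u ≤ 2.4 d t F_u; upper limit = 2.4 × 22 × 14 × 400 / 1000 = 295.7 kN.
Edge bolt: l_c = 40 − 24/2 = 28 mm → 1.2 × 28 × 14 × 400 / 1000 = 188.2 → r_n = 188.2 kN.
Interior bolts: l_c = 60 − 24 = 36 mm → 1.2 × 36 × 14 × 400 / 1000 = 241.9 → r_n = 241.9 kN.
R_n = 1 × 188.2 + 4 × 241.9 = 1156 kN.
Allowable strength R_n/Ω = 1156 / 2 = 578 kN.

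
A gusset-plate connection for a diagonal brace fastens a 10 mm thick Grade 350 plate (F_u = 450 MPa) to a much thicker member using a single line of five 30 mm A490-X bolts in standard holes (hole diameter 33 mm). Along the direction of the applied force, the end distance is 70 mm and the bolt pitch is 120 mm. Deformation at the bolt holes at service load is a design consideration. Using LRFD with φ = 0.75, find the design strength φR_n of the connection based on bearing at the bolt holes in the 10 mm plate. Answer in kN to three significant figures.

1190 kN

Per bolt r_n = 1.2 l_c t F_u ≤ 2.4 d t F_u; upper limit = 2.4 × 30 × 10 × 450 / 1000 = 324 kN.
Edge bolt: l_c = 70 − 33/2 = 53.5 mm → 1.2 × 53.5 × 10 × 450 / 1000 = 288.9 → r_n = 288.9 kN.
Interior bolts: l_c = 120 − 33 = 87 mm → 1.2 × 87 × 10 × 450 / 1000 = 469.8 → r_n = 324 kN.
R_n = 1 × 288.9 + 4 × 324 = 1585 kN.
Design strength φR_n = 0.75 × 1585 = 1190 kN.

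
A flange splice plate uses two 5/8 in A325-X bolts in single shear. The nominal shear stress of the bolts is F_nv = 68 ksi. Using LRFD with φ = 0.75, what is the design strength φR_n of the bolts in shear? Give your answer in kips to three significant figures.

31.3 kips

A_b = π × 0.625² / 4 = 0.3068 in².
R_n = F_nv · A_b · n · n_s = 68 × 0.3068 × 2 × 1 = 41.72 kips.
Design strength φR_n = 0.75 × 41.72 = 31.3 kips.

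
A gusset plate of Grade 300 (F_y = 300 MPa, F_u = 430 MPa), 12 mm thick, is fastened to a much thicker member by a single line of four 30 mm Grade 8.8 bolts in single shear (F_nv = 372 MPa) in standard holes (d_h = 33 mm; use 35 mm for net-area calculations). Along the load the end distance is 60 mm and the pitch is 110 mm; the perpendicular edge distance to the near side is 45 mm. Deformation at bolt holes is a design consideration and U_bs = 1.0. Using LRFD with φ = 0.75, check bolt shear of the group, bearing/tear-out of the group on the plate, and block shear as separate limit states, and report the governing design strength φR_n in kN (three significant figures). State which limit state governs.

728 kN (block shear governs)

Bolt shear: A_b = π·30²/4 = 706.9 mm²; R_n = 372 × 706.9 × 4 × 1 / 1000 = 1052 kN → 0.75 × 1052 = 789 kN.
Bearing: edge l_c = 43.5, r_n = 269.4 kN; interior l_c = 77, r_n = 371.5 kN; R_n = 269.4 + 3·371.5 = 1384 kN → 1040 kN.
Block shear: A_gv = 4680, A_nv = 3210, A_nt = 330 mm²; R_n = min(0.6F_uA_nv, 0.6F_yA_gv) + U_bs·F_u·A_nt = 970.1 kN → 728 kN.
Block shear governs: 728 kN.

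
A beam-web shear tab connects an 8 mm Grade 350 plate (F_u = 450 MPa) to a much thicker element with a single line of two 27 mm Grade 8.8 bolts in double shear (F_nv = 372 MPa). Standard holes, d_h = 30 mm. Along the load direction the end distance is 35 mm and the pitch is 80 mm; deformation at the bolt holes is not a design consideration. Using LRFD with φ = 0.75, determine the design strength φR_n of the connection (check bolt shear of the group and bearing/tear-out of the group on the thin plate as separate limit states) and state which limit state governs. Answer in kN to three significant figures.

284 kN (bearing governs)

Bolt shear: A_b = π·27²/4 = 572.6 mm²; R_n = 372 × 572.6 × 2 × 2 / 1000 = 852 kN → 0.75 × 852 = 639 kN.
Bearing (1.5 l_c t F_u ≤ 3.0 d t F_u): upper limit = 3.0·27·8·450 / 1000 = 291.6 kN.
  Edge l_c = 35 − 30/2 = 20 → r_n = 108 kN; interior l_c = 80 − 30 = 50 → r_n = 270 kN.
  R_n,bearing = 1·108 + 1·270 = 378 kN → 0.75 × 378 = 284 kN.
Bearing governs: 284 kN.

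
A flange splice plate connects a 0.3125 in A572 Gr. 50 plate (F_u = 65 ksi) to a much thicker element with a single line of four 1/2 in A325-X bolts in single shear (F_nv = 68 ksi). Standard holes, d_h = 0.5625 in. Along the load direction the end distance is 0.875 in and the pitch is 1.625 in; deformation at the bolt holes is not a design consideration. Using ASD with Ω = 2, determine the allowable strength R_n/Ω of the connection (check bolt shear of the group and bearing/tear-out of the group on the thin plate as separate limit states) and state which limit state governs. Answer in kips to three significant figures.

Bolt shear: A_b = π·0.5²/4 = 0.1963 in²; R_n = 68 × 0.1963 × 4 × 1 = 53.41 kips → 53.41 / 2 = 26.7 kips.
Bearing (1.5 l_c t F_u ≤ 3.0 d t F_u): upper limit = 3.0·0.5·0.3125·65 = 30.47 kips.
  Edge l_c = 0.875 − 0.5625/2 = 0.5938 → r_n = 18.09 kips; interior l_c = 1.625 − 0.5625 = 1.062 → r_n = 30.47 kips.
  R_n,bearing = 1·18.09 + 3·30.47 = 109.5 kips → 109.5 / 2 = 54.7 kips.
Bolt shear governs: 26.7 kips.

26.7 kips (bolt shear governs)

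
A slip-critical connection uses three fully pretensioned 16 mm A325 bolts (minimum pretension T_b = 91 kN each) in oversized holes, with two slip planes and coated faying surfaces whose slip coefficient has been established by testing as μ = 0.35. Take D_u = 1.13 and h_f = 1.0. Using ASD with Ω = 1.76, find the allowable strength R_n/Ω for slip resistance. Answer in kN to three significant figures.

R_n = μ · D_u · h_f · T_b · n_s · n_b = 0.35 × 1.13 × 1.0 × 91 × 2 × 3 = 215.9 kN.
Allowable strength R_n/Ω = 215.9 / 1.76 = 123 kN.

123 kN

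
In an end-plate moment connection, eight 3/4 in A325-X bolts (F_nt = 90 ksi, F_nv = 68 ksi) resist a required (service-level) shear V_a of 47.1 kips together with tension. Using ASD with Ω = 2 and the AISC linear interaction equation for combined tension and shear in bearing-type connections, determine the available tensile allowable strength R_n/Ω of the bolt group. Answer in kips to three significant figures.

A_b = π·0.75²/4 = 0.4418 in²; f_rv = 47.1 / (8 × 0.4418) = 13.33 ksi.
F'_nt = 1.3 F_nt − (Ω F_nt / F_nv) f_rv = 1.3·90 − (2·90/68)·13.33 = 81.72 ksi, capped at F_nt → F'_nt = 81.72 ksi.
R_n = F'_nt · A_b · n = 81.72 × 0.4418 × 8 = 288.8 kips.
Allowable strength R_n/Ω = 288.8 / 2 = 144 kips.

144 kips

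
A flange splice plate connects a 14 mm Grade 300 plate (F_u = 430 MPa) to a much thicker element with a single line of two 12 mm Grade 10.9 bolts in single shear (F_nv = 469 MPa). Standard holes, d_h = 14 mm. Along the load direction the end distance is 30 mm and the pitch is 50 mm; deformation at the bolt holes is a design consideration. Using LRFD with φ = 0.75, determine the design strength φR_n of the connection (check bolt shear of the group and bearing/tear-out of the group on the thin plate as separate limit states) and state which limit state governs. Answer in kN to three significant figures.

Bolt shear: A_b = π·12²/4 = 113.1 mm²; R_n = 469 × 113.1 × 2 × 1 / 1000 = 106.1 kN → 0.75 × 106.1 = 79.6 kN.
Bearing (1.2 l_c t F_u ≤ 2.4 d t F_u): upper limit = 2.4·12·14·430 / 1000 = 173.4 kN.
  Edge l_c = 30 − 14/2 = 23 → r_n = 166.2 kN; interior l_c = 50 − 14 = 36 → r_n = 173.4 kN.
  R_n,bearing = 1·166.2 + 1·173.4 = 339.5 kN → 0.75 × 339.5 = 255 kN.
Bolt shear governs: 79.6 kN.

79.6 kN (bolt shear governs)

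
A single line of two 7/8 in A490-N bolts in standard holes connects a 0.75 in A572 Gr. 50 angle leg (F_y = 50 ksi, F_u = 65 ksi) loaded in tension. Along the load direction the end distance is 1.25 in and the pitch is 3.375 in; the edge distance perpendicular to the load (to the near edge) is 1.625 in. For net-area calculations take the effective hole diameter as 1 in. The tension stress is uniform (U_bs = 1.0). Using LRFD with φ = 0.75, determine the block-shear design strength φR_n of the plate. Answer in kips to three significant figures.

110 kips

Shear plane L_v = 1.25 + 1·3.375 = 4.625 in; A_gv = 4.625 × 0.75 = 3.469 in².
A_nv = (4.625 − 1.5·1) × 0.75 = 2.344 in².
A_nt = (1.625 − 0.5·1) × 0.75 = 0.8438 in².
0.6 F_u A_nv = 91.41 kips; 0.6 F_y A_gv = 104.1 kips → shear rupture governs the shear term.
R_n = 91.41 + 1.0 × 65 × 0.8438 = 146.2 kips.
Design strength φR_n = 0.75 × 146.2 = 110 kips.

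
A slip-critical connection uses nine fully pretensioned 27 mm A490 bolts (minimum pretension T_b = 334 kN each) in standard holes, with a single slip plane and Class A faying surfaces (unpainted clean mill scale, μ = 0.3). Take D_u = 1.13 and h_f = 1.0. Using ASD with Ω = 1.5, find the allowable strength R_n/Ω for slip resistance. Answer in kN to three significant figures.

R_n = μ · D_u · h_f · T_b · n_s · n_b = 0.3 × 1.13 × 1.0 × 334 × 1 × 9 = 1019 kN.
Allowable strength R_n/Ω = 1019 / 1.5 = 679 kN.

679 kN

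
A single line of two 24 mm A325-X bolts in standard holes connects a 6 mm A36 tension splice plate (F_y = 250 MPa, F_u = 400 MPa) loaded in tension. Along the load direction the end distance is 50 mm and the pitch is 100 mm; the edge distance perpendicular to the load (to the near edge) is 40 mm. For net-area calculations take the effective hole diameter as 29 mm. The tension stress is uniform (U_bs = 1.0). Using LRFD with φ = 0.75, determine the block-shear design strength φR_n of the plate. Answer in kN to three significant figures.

Shear plane L_v = 50 + 1·100 = 150 mm; A_gv = 150 × 6 = 900 mm².
A_nv = (150 − 1.5·29) × 6 = 639 mm².
A_nt = (40 − 0.5·29) × 6 = 153 mm².
0.6 F_u A_nv = 153.4 kN; 0.6 F_y A_gv = 135 kN → shear yielding governs the shear term.
R_n = 135 + 1.0 × 400 × 153 / 1000 = 196.2 kN.
Design strength φR_n = 0.75 × 196.2 = 147 kN.

147 kN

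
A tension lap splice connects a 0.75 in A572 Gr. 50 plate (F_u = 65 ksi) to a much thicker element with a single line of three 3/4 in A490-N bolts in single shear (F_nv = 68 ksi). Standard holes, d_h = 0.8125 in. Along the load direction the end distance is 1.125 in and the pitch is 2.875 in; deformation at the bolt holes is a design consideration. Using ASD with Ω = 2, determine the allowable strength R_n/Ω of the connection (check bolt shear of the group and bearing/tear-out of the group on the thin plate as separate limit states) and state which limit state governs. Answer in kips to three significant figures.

45.1 kips (bolt shear governs)

Bolt shear: A_b = π·0.75²/4 = 0.4418 in²; R_n = 68 × 0.4418 × 3 × 1 = 90.12 kips → 90.12 / 2 = 45.1 kips.
Bearing (1.2 l_c t F_u ≤ 2.4 d t F_u): upper limit = 2.4·0.75·0.75·65 = 87.75 kips.
  Edge l_c = 1.125 − 0.8125/2 = 0.7188 → r_n = 42.05 kips; interior l_c = 2.875 − 0.8125 = 2.062 → r_n = 87.75 kips.
  R_n,bearing = 1·42.05 + 2·87.75 = 217.5 kips → 217.5 / 2 = 109 kips.
Bolt shear governs: 45.1 kips.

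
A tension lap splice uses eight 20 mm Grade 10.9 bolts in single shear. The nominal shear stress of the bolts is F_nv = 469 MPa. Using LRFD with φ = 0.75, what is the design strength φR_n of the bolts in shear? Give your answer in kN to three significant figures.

884 kN

A_b = π × 20² / 4 = 314.2 mm².
R_n = F_nv · A_b · n · n_s = 469 × 314.2 × 8 × 1 / 1000 = 1179 kN.
Design strength φR_n = 0.75 × 1179 = 884 kN.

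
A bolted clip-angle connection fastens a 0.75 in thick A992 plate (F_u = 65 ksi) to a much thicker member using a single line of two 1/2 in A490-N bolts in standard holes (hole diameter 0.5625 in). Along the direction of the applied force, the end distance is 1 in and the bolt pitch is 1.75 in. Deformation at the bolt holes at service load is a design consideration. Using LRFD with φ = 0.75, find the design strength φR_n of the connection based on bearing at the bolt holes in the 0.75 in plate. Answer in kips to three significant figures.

Per bolt r_n = 1.2 l_c t F_u ≤ 2.4 d t F_u; upper limit = 2.4 × 0.5 × 0.75 × 65 = 58.5 kips.
Edge bolt: l_c = 1 − 0.5625/2 = 0.7188 in → 1.2 × 0.7188 × 0.75 × 65 = 42.05 → r_n = 42.05 kips.
Interior bolts: l_c = 1.75 − 0.5625 = 1.188 in → 1.2 × 1.188 × 0.75 × 65 = 69.47 → r_n = 58.5 kips.
R_n = 1 × 42.05 + 1 × 58.5 = 100.5 kips.
Design strength φR_n = 0.75 × 100.5 = 75.4 kips.

75.4 kips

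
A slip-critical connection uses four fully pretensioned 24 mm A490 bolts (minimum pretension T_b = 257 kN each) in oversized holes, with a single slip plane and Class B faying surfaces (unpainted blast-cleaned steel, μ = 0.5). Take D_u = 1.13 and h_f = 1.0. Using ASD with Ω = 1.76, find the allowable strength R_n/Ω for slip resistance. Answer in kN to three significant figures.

330 kN

R_n = μ · D_u · h_f · T_b · n_s · n_b = 0.5 × 1.13 × 1.0 × 257 × 1 × 4 = 580.8 kN.
Allowable strength R_n/Ω = 580.8 / 1.76 = 330 kN.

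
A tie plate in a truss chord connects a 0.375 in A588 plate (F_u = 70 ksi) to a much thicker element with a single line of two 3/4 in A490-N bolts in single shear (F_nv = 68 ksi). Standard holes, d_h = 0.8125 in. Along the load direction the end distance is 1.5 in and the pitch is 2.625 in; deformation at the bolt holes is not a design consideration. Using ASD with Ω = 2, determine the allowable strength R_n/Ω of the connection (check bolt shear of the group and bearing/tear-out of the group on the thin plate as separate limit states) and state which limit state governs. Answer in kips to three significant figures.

30 kips (bolt shear governs)

Bolt shear: A_b = π·0.75²/4 = 0.4418 in²; R_n = 68 × 0.4418 × 2 × 1 = 60.08 kips → 60.08 / 2 = 30 kips.
Bearing (1.5 l_c t F_u ≤ 3.0 d t F_u): upper limit = 3.0·0.75·0.375·70 = 59.06 kips.
  Edge l_c = 1.5 − 0.8125/2 = 1.094 → r_n = 43.07 kips; interior l_c = 2.625 − 0.8125 = 1.812 → r_n = 59.06 kips.
  R_n,bearing = 1·43.07 + 1·59.06 = 102.1 kips → 102.1 / 2 = 51.1 kips.
Bolt shear governs: 30 kips.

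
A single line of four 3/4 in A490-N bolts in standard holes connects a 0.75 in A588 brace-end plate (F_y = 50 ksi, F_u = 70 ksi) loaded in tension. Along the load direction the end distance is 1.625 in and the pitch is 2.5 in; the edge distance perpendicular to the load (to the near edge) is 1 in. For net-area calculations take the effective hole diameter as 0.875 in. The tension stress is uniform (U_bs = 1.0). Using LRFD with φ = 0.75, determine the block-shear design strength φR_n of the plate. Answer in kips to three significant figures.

165 kips

Shear plane L_v = 1.625 + 3·2.5 = 9.125 in; A_gv = 9.125 × 0.75 = 6.844 in².
A_nv = (9.125 − 3.5·0.875) × 0.75 = 4.547 in².
A_nt = (1 − 0.5·0.875) × 0.75 = 0.4219 in².
0.6 F_u A_nv = 191 kips; 0.6 F_y A_gv = 205.3 kips → shear rupture governs the shear term.
R_n = 191 + 1.0 × 70 × 0.4219 = 220.5 kips.
Design strength φR_n = 0.75 × 220.5 = 165 kips.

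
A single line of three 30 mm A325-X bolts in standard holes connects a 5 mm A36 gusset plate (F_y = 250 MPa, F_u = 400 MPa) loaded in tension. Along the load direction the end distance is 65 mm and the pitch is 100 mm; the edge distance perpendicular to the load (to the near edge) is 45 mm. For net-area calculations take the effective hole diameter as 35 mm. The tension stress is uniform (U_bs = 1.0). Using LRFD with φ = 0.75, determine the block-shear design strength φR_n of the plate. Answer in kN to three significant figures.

Shear plane L_v = 65 + 2·100 = 265 mm; A_gv = 265 × 5 = 1325 mm².
A_nv = (265 − 2.5·35) × 5 = 887.5 mm².
A_nt = (45 − 0.5·35) × 5 = 137.5 mm².
0.6 F_u A_nv = 213 kN; 0.6 F_y A_gv = 198.8 kN → shear yielding governs the shear term.
R_n = 198.8 + 1.0 × 400 × 137.5 / 1000 = 253.8 kN.
Design strength φR_n = 0.75 × 253.8 = 190 kN.

190 kN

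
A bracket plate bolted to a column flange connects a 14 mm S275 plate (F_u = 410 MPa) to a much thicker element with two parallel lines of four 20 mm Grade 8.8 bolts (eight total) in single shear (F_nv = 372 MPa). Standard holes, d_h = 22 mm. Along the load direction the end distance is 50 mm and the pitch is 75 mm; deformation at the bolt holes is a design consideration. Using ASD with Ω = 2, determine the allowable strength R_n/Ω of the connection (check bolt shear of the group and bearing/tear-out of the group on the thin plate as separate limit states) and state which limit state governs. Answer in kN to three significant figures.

467 kN (bolt shear governs)

Bolt shear: A_b = π·20²/4 = 314.2 mm²; R_n = 372 × 314.2 × 8 × 1 / 1000 = 934.9 kN → 934.9 / 2 = 467 kN.
Bearing (1.2 l_c t F_u ≤ 2.4 d t F_u): upper limit = 2.4·20·14·410 / 1000 = 275.5 kN.
  Edge l_c = 50 − 22/2 = 39 → r_n = 268.6 kN; interior l_c = 75 − 22 = 53 → r_n = 275.5 kN.
  R_n,bearing = 2·268.6 + 6·275.5 = 2190 kN → 2190 / 2 = 1100 kN.
Bolt shear governs: 467 kN.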